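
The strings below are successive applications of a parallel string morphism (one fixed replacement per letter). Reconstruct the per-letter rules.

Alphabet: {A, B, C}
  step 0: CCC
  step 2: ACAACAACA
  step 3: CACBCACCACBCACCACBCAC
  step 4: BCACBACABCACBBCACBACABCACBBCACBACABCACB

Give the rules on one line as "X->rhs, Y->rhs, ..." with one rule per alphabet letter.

  step 3 ⇒ step 4: CACBCACCACBCACCACBCAC ⇒ B·CAC·B·ACA·B·CAC·B·B·CAC·B·ACA·B·CAC·B·B·CAC·B·ACA·B·CAC·B
    A ↦ CAC
    B ↦ ACA
    C ↦ B

A->CAC, B->ACA, C->B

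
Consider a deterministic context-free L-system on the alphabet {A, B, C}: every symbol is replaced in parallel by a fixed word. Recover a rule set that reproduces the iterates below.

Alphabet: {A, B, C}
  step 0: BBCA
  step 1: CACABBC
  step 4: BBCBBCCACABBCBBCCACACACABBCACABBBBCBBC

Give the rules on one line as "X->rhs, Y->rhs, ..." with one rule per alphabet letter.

A->C, B->CA, C->BB

  step 0 ⇒ step 1: BBCA ⇒ CA·CA·BB·C
    A ↦ C
    B ↦ CA
    C ↦ BB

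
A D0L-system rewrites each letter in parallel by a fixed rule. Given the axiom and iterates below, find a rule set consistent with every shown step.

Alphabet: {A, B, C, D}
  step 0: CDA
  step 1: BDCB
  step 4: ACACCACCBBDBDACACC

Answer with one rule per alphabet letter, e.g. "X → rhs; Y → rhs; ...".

  step 0 ⇒ step 1: CDA ⇒ BD·C·B
    A ↦ B
    C ↦ BD
    D ↦ C
    B ↦ AC  (constrained at step 1)

A->B, B->AC, C->BD, D->C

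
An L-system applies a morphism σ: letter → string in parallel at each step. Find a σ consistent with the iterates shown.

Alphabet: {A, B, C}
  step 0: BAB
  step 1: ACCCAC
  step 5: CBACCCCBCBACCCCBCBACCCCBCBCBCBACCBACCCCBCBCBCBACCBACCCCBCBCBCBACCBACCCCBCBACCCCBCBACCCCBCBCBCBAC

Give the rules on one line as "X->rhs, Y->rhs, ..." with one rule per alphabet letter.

  step 0 ⇒ step 1: BAB ⇒ AC·CC·AC
    A ↦ CC
    B ↦ AC
    C ↦ CB  (constrained at step 1)

A->CC, B->AC, C->CB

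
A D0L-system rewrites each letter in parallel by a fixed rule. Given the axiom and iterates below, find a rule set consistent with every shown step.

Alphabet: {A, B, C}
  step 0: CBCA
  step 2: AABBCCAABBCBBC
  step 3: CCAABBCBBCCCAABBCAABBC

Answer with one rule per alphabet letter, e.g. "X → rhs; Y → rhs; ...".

A->C, B->A, C->BBC

  step 2 ⇒ step 3: AABBCCAABBCBBC ⇒ C·C·A·A·BBC·BBC·C·C·A·A·BBC·A·A·BBC
    A ↦ C
    B ↦ A
    C ↦ BBC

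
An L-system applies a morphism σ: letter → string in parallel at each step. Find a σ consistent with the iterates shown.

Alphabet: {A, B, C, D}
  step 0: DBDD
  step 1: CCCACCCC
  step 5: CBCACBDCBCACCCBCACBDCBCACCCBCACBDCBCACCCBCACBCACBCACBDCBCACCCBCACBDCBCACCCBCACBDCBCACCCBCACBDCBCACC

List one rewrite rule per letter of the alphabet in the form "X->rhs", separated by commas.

A->D, B->CA, C->CB, D->CC

  step 0 ⇒ step 1: DBDD ⇒ CC·CA·CC·CC
    B ↦ CA
    D ↦ CC
    A ↦ D  (constrained at step 1)
    C ↦ CB  (constrained at step 1)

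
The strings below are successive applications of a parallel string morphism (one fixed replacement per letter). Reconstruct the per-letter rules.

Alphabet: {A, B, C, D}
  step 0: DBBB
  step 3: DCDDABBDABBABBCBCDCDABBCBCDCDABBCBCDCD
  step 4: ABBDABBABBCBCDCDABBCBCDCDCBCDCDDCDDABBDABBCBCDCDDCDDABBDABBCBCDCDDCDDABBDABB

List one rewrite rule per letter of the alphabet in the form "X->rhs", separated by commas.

A->CB, B->CD, C->D, D->ABB

  step 3 ⇒ step 4: DCDDABBDABBABBCBCDCDABBCBCDCDABBCBCDCD ⇒ ABB·D·ABB·ABB·CB·CD·CD·ABB·CB·CD·CD·CB·CD·CD·D·CD·D·ABB·D·ABB·CB·CD·CD·D·CD·D·ABB·D·ABB·CB·CD·CD·D·CD·D·ABB·D·ABB
    A ↦ CB
    B ↦ CD
    C ↦ D
    D ↦ ABB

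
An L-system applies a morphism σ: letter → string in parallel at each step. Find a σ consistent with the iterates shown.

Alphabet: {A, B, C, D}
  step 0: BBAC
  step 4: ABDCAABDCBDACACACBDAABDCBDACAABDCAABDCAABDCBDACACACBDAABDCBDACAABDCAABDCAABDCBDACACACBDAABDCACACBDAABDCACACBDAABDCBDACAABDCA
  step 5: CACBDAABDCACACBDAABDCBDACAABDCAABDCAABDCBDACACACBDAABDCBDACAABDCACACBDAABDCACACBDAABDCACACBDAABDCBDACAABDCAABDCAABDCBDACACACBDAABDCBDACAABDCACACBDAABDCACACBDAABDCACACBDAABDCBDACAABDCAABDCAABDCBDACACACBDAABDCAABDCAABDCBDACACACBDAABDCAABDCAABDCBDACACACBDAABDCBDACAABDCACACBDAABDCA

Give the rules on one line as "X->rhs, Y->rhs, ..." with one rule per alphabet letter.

A->CA, B->CBD, C->ABD, D->A

  step 4 ⇒ step 5: ABDCAABDCBDACACACBDAABDCBDACAABDCAABDCAABDCBDACACACBDAABDCBDACAABDCAABDCAABDCBDACACACBDAABDCACACBDAABDCACACBDAABDCBDACAABDCA ⇒ CA·CBD·A·ABD·CA·CA·CBD·A·ABD·CBD·A·CA·ABD·CA·ABD·CA·ABD·CBD·A·CA·CA·CBD·A·ABD·CBD·A·CA·ABD·CA·CA·CBD·A·ABD·CA·CA·CBD·A·ABD·CA·CA·CBD·A·ABD·CBD·A·CA·ABD·CA·ABD·CA·ABD·CBD·A·CA·CA·CBD·A·ABD·CBD·A·CA·ABD·CA·CA·CBD·A·ABD·CA·CA·CBD·A·ABD·CA·CA·CBD·A·ABD·CBD·A·CA·ABD·CA·ABD·CA·ABD·CBD·A·CA·CA·CBD·A·ABD·CA·ABD·CA·ABD·CBD·A·CA·CA·CBD·A·ABD·CA·ABD·CA·ABD·CBD·A·CA·CA·CBD·A·ABD·CBD·A·CA·ABD·CA·CA·CBD·A·ABD·CA
    A ↦ CA
    B ↦ CBD
    C ↦ ABD
    D ↦ A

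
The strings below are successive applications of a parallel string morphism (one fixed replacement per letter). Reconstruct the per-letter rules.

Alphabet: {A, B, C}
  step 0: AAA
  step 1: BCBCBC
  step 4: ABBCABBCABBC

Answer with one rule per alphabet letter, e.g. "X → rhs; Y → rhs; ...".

A->BC, B->A, C->B

  step 0 ⇒ step 1: AAA ⇒ BC·BC·BC
    A ↦ BC
    B ↦ A  (constrained at step 1)
    C ↦ B  (constrained at step 1)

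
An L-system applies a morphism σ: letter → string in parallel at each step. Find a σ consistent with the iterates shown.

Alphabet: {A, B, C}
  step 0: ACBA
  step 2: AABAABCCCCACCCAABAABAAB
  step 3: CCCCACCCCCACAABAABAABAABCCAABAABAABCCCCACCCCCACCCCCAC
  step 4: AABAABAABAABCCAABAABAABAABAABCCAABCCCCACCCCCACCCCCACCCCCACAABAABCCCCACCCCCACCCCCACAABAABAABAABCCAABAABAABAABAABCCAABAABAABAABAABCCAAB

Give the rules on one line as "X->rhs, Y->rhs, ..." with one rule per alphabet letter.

  step 3 ⇒ step 4: CCCCACCCCCACAABAABAABAABCCAABAABAABCCCCACCCCCACCCCCAC ⇒ AAB·AAB·AAB·AAB·CC·AAB·AAB·AAB·AAB·AAB·CC·AAB·CC·CC·AC·CC·CC·AC·CC·CC·AC·CC·CC·AC·AAB·AAB·CC·CC·AC·CC·CC·AC·CC·CC·AC·AAB·AAB·AAB·AAB·CC·AAB·AAB·AAB·AAB·AAB·CC·AAB·AAB·AAB·AAB·AAB·CC·AAB
    A ↦ CC
    B ↦ AC
    C ↦ AAB

A->CC, B->AC, C->AAB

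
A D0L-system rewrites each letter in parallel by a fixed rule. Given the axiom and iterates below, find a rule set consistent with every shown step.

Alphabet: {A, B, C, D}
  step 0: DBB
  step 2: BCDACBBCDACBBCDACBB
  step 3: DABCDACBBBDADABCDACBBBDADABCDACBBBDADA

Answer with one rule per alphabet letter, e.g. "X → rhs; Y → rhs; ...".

A->CBB, B->DA, C->B, D->CDA

  step 2 ⇒ step 3: BCDACBBCDACBBCDACBB ⇒ DA·B·CDA·CBB·B·DA·DA·B·CDA·CBB·B·DA·DA·B·CDA·CBB·B·DA·DA
    A ↦ CBB
    B ↦ DA
    C ↦ B
    D ↦ CDA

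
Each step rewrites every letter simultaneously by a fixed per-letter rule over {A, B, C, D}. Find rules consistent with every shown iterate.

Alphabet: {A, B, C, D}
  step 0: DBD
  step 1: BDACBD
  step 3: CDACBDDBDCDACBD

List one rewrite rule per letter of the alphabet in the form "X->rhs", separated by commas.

A->C, B->AC, C->D, D->BD

  step 0 ⇒ step 1: DBD ⇒ BD·AC·BD
    B ↦ AC
    D ↦ BD
    A ↦ C  (constrained at step 1)
    C ↦ D  (constrained at step 1)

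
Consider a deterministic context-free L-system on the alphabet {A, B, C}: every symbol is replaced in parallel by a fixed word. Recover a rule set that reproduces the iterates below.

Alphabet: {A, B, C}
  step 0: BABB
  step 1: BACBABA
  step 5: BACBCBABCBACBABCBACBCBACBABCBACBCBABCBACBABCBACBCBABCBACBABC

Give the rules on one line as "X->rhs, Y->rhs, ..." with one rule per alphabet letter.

A->C, B->BA, C->BC

  step 0 ⇒ step 1: BABB ⇒ BA·C·BA·BA
    A ↦ C
    B ↦ BA
    C ↦ BC  (constrained at step 1)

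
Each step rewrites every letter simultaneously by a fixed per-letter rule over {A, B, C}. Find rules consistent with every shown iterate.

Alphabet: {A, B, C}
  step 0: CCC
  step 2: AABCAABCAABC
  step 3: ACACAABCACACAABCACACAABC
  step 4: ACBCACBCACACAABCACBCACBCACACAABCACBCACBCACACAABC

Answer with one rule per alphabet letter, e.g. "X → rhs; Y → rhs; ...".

  step 3 ⇒ step 4: ACACAABCACACAABCACACAABC ⇒ AC·BC·AC·BC·AC·AC·AA·BC·AC·BC·AC·BC·AC·AC·AA·BC·AC·BC·AC·BC·AC·AC·AA·BC
    A ↦ AC
    B ↦ AA
    C ↦ BC

A->AC, B->AA, C->BC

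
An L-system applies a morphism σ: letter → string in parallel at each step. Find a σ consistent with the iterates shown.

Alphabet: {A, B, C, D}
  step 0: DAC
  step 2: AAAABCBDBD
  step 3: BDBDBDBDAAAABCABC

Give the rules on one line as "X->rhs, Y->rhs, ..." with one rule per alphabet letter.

  step 2 ⇒ step 3: AAAABCBDBD ⇒ BD·BD·BD·BD·A·AA·A·BC·A·BC
    A ↦ BD
    B ↦ A
    C ↦ AA
    D ↦ BC

A->BD, B->A, C->AA, D->BC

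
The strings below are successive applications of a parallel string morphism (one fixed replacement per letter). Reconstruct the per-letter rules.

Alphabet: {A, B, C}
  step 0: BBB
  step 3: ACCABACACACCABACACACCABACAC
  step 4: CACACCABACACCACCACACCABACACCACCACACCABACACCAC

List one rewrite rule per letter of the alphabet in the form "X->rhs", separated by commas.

A->C, B->ABA, C->AC

  step 3 ⇒ step 4: ACCABACACACCABACACACCABACAC ⇒ C·AC·AC·C·ABA·C·AC·C·AC·C·AC·AC·C·ABA·C·AC·C·AC·C·AC·AC·C·ABA·C·AC·C·AC
    A ↦ C
    B ↦ ABA
    C ↦ AC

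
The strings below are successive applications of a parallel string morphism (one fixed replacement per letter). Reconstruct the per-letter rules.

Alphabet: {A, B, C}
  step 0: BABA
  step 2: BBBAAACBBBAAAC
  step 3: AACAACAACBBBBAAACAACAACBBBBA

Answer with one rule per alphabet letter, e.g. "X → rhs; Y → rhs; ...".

  step 2 ⇒ step 3: BBBAAACBBBAAAC ⇒ AAC·AAC·AAC·B·B·B·BA·AAC·AAC·AAC·B·B·B·BA
    A ↦ B
    B ↦ AAC
    C ↦ BA

A->B, B->AAC, C->BA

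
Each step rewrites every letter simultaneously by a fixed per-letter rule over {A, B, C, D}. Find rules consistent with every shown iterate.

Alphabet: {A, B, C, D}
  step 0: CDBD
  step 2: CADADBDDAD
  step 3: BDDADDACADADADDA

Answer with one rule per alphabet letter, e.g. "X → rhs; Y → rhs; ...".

A->D, B->CA, C->B, D->DA

  step 2 ⇒ step 3: CADADBDDAD ⇒ B·D·DA·D·DA·CA·DA·DA·D·DA
    A ↦ D
    B ↦ CA
    C ↦ B
    D ↦ DA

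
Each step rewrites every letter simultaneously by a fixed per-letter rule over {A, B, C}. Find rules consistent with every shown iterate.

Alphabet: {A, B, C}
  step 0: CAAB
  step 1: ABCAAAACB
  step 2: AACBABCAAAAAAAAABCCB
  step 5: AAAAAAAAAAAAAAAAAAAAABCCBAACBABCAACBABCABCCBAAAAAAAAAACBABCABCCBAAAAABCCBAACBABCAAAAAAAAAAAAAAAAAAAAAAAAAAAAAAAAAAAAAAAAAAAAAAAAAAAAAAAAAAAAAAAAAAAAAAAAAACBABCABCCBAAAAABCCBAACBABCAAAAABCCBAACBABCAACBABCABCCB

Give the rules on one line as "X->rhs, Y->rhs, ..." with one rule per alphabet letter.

  step 1 ⇒ step 2: ABCAAAACB ⇒ AA·CB·ABC·AA·AA·AA·AA·ABC·CB
    A ↦ AA
    B ↦ CB
    C ↦ ABC

A->AA, B->CB, C->ABC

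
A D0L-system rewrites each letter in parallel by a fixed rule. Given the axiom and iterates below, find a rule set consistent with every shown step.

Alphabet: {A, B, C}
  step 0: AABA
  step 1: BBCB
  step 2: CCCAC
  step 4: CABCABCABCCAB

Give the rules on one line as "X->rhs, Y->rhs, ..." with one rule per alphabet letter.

  step 1 ⇒ step 2: BBCB ⇒ C·C·CA·C
    B ↦ C
    C ↦ CA
  step 0 ⇒ step 1: AABA ⇒ B·B·C·B
    A ↦ B

A->B, B->C, C->CA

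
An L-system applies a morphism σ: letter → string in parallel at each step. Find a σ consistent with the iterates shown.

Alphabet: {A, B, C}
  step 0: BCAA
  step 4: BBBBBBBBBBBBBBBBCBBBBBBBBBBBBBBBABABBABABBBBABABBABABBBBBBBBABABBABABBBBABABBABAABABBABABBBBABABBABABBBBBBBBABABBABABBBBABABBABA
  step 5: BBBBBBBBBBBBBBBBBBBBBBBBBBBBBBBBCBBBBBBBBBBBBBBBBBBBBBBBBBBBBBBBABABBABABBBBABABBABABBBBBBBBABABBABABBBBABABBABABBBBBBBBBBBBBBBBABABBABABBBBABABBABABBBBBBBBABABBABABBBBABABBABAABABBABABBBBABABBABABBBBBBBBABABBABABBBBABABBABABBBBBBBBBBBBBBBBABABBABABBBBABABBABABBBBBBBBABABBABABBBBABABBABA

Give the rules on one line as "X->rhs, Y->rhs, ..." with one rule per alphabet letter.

A->ABA, B->BB, C->CB

  step 4 ⇒ step 5: BBBBBBBBBBBBBBBBCBBBBBBBBBBBBBBBABABBABABBBBABABBABABBBBBBBBABABBABABBBBABABBABAABABBABABBBBABABBABABBBBBBBBABABBABABBBBABABBABA ⇒ BB·BB·BB·BB·BB·BB·BB·BB·BB·BB·BB·BB·BB·BB·BB·BB·CB·BB·BB·BB·BB·BB·BB·BB·BB·BB·BB·BB·BB·BB·BB·BB·ABA·BB·ABA·BB·BB·ABA·BB·ABA·BB·BB·BB·BB·ABA·BB·ABA·BB·BB·ABA·BB·ABA·BB·BB·BB·BB·BB·BB·BB·BB·ABA·BB·ABA·BB·BB·ABA·BB·ABA·BB·BB·BB·BB·ABA·BB·ABA·BB·BB·ABA·BB·ABA·ABA·BB·ABA·BB·BB·ABA·BB·ABA·BB·BB·BB·BB·ABA·BB·ABA·BB·BB·ABA·BB·ABA·BB·BB·BB·BB·BB·BB·BB·BB·ABA·BB·ABA·BB·BB·ABA·BB·ABA·BB·BB·BB·BB·ABA·BB·ABA·BB·BB·ABA·BB·ABA
    A ↦ ABA
    B ↦ BB
    C ↦ CB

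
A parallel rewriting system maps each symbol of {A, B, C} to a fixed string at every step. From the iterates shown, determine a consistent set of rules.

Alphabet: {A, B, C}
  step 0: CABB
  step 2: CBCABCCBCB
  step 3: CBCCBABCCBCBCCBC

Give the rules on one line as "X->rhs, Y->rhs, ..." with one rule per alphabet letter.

A->AB, B->C, C->CB

  step 2 ⇒ step 3: CBCABCCBCB ⇒ CB·C·CB·AB·C·CB·CB·C·CB·C
    A ↦ AB
    B ↦ C
    C ↦ CB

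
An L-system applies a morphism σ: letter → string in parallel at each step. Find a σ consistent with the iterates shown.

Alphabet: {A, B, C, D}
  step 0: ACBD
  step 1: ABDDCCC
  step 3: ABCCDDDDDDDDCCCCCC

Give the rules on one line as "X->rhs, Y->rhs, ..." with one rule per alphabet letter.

A->AB, B->CC, C->DD, D->C

  step 0 ⇒ step 1: ACBD ⇒ AB·DD·CC·C
    A ↦ AB
    B ↦ CC
    C ↦ DD
    D ↦ C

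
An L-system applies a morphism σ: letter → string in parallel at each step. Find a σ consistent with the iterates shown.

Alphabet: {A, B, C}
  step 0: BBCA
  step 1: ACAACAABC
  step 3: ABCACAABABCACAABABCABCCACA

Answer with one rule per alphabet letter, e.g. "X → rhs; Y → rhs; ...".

  step 0 ⇒ step 1: BBCA ⇒ ACA·ACA·AB·C
    A ↦ C
    B ↦ ACA
    C ↦ AB

A->C, B->ACA, C->AB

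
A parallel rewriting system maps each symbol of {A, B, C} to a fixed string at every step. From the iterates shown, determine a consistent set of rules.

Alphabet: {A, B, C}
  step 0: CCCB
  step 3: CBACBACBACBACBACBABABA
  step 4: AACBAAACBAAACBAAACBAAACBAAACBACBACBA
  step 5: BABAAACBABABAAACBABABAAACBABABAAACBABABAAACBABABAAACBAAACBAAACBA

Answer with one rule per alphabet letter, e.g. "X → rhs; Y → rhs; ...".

A->BA, B->C, C->AA

  step 4 ⇒ step 5: AACBAAACBAAACBAAACBAAACBAAACBACBACBA ⇒ BA·BA·AA·C·BA·BA·BA·AA·C·BA·BA·BA·AA·C·BA·BA·BA·AA·C·BA·BA·BA·AA·C·BA·BA·BA·AA·C·BA·AA·C·BA·AA·C·BA
    A ↦ BA
    B ↦ C
    C ↦ AA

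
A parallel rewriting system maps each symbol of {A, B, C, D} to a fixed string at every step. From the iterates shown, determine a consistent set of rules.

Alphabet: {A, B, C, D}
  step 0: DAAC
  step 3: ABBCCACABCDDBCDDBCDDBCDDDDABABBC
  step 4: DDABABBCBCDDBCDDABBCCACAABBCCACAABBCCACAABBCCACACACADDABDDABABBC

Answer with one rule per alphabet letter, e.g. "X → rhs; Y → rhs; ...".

  step 3 ⇒ step 4: ABBCCACABCDDBCDDBCDDBCDDDDABABBC ⇒ DD·AB·AB·BC·BC·DD·BC·DD·AB·BC·CA·CA·AB·BC·CA·CA·AB·BC·CA·CA·AB·BC·CA·CA·CA·CA·DD·AB·DD·AB·AB·BC
    A ↦ DD
    B ↦ AB
    C ↦ BC
    D ↦ CA

A->DD, B->AB, C->BC, D->CA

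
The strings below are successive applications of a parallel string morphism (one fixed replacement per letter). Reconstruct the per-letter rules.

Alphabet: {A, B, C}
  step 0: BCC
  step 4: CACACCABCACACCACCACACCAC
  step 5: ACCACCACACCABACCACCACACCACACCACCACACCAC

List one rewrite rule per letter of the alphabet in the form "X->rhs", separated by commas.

  step 4 ⇒ step 5: CACACCABCACACCACCACACCAC ⇒ AC·C·AC·C·AC·AC·C·AB·AC·C·AC·C·AC·AC·C·AC·AC·C·AC·C·AC·AC·C·AC
    A ↦ C
    B ↦ AB
    C ↦ AC

A->C, B->AB, C->AC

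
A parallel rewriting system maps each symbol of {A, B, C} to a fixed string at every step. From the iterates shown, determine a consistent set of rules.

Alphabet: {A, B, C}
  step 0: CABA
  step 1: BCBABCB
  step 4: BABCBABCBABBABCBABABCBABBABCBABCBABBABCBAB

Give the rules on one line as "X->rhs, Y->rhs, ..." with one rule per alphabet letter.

A->CB, B->AB, C->B

  step 0 ⇒ step 1: CABA ⇒ B·CB·AB·CB
    A ↦ CB
    B ↦ AB
    C ↦ B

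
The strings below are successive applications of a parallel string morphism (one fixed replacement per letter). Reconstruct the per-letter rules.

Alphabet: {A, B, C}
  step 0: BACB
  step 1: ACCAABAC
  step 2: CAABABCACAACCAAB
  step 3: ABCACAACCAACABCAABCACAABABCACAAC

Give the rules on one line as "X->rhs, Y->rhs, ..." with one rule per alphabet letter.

A->CA, B->AC, C->AB

  step 2 ⇒ step 3: CAABABCACAACCAAB ⇒ AB·CA·CA·AC·CA·AC·AB·CA·AB·CA·CA·AB·AB·CA·CA·AC
    A ↦ CA
    B ↦ AC
    C ↦ AB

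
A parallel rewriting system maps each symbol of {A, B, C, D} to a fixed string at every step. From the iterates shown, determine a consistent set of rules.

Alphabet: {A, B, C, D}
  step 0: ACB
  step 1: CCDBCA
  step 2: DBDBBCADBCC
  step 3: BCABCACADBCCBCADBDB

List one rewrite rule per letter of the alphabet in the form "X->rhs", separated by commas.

  step 2 ⇒ step 3: DBDBBCADBCC ⇒ B·CA·B·CA·CA·DB·CC·B·CA·DB·DB
    A ↦ CC
    B ↦ CA
    C ↦ DB
    D ↦ B

A->CC, B->CA, C->DB, D->B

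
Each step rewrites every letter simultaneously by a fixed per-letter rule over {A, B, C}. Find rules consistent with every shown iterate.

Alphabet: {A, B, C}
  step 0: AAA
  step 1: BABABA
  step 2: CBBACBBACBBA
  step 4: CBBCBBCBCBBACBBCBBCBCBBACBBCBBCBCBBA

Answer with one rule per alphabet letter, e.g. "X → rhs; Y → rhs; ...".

  step 1 ⇒ step 2: BABABA ⇒ CB·BA·CB·BA·CB·BA
    A ↦ BA
    B ↦ CB
    C ↦ B  (constrained at step 2)

A->BA, B->CB, C->B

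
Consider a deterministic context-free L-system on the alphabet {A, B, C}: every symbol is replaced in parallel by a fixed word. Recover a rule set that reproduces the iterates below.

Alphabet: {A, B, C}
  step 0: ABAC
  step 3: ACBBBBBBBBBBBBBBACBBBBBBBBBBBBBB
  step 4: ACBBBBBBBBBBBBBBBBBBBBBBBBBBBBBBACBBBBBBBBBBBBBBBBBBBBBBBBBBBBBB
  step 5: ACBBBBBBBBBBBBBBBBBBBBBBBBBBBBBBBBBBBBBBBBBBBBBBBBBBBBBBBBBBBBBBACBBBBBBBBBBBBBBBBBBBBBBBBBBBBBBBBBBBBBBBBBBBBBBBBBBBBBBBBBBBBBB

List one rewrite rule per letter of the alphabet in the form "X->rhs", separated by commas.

  step 4 ⇒ step 5: ACBBBBBBBBBBBBBBBBBBBBBBBBBBBBBBACBBBBBBBBBBBBBBBBBBBBBBBBBBBBBB ⇒ AC·BB·BB·BB·BB·BB·BB·BB·BB·BB·BB·BB·BB·BB·BB·BB·BB·BB·BB·BB·BB·BB·BB·BB·BB·BB·BB·BB·BB·BB·BB·BB·AC·BB·BB·BB·BB·BB·BB·BB·BB·BB·BB·BB·BB·BB·BB·BB·BB·BB·BB·BB·BB·BB·BB·BB·BB·BB·BB·BB·BB·BB·BB·BB
    A ↦ AC
    B ↦ BB
    C ↦ BB

A->AC, B->BB, C->BB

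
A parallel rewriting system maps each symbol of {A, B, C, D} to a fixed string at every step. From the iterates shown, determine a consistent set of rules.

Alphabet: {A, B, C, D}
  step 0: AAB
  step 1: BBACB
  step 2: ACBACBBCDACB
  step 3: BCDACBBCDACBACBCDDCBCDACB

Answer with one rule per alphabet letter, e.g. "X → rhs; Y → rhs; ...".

  step 2 ⇒ step 3: ACBACBBCDACB ⇒ B·CD·ACB·B·CD·ACB·ACB·CD·DC·B·CD·ACB
    A ↦ B
    B ↦ ACB
    C ↦ CD
    D ↦ DC

A->B, B->ACB, C->CD, D->DC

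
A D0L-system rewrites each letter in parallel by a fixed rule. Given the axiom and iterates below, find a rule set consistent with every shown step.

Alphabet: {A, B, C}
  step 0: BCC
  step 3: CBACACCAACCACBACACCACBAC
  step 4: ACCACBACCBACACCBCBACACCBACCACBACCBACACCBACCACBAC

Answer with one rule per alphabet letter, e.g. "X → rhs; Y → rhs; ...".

  step 3 ⇒ step 4: CBACACCAACCACBACACCACBAC ⇒ AC·CA·CB·AC·CB·AC·AC·CB·CB·AC·AC·CB·AC·CA·CB·AC·CB·AC·AC·CB·AC·CA·CB·AC
    A ↦ CB
    B ↦ CA
    C ↦ AC

A->CB, B->CA, C->AC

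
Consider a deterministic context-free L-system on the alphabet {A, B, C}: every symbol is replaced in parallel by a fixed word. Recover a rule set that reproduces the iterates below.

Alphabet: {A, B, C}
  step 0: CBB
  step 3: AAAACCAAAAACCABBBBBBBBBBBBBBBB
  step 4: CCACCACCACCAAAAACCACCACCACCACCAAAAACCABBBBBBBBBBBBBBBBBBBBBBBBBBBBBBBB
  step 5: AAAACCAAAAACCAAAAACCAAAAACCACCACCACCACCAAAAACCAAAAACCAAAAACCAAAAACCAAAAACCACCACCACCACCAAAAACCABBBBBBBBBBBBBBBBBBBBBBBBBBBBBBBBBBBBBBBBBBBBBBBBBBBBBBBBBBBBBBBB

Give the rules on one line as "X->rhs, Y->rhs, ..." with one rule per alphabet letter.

A->CCA, B->BB, C->AA

  step 4 ⇒ step 5: CCACCACCACCAAAAACCACCACCACCACCAAAAACCABBBBBBBBBBBBBBBBBBBBBBBBBBBBBBBB ⇒ AA·AA·CCA·AA·AA·CCA·AA·AA·CCA·AA·AA·CCA·CCA·CCA·CCA·CCA·AA·AA·CCA·AA·AA·CCA·AA·AA·CCA·AA·AA·CCA·AA·AA·CCA·CCA·CCA·CCA·CCA·AA·AA·CCA·BB·BB·BB·BB·BB·BB·BB·BB·BB·BB·BB·BB·BB·BB·BB·BB·BB·BB·BB·BB·BB·BB·BB·BB·BB·BB·BB·BB·BB·BB·BB·BB
    A ↦ CCA
    B ↦ BB
    C ↦ AA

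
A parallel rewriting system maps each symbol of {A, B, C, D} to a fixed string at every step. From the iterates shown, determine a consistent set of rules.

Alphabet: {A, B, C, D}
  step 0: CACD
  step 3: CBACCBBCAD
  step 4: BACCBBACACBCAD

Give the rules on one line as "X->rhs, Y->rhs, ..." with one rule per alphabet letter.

  step 3 ⇒ step 4: CBACCBBCAD ⇒ B·AC·C·B·B·AC·AC·B·C·AD
    A ↦ C
    B ↦ AC
    C ↦ B
    D ↦ AD

A->C, B->AC, C->B, D->AD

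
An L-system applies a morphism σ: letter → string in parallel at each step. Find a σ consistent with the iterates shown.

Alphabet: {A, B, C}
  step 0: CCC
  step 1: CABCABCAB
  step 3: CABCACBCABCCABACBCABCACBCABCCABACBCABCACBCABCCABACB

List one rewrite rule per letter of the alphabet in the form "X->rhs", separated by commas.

  step 0 ⇒ step 1: CCC ⇒ CAB·CAB·CAB
    C ↦ CAB
    A ↦ C  (constrained at step 1)
    B ↦ ACB  (constrained at step 1)

A->C, B->ACB, C->CAB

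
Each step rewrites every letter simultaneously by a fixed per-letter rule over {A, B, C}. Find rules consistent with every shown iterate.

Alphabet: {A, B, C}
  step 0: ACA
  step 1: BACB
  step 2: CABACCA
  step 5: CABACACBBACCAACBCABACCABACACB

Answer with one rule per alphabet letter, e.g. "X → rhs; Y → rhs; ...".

A->B, B->CA, C->AC

  step 1 ⇒ step 2: BACB ⇒ CA·B·AC·CA
    A ↦ B
    B ↦ CA
    C ↦ AC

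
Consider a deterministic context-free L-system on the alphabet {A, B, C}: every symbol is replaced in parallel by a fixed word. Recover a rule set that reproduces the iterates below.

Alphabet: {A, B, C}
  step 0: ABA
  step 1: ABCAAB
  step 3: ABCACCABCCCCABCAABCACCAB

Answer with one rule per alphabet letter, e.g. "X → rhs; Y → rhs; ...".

  step 0 ⇒ step 1: ABA ⇒ AB·CA·AB
    A ↦ AB
    B ↦ CA
    C ↦ CC  (constrained at step 1)

A->AB, B->CA, C->CC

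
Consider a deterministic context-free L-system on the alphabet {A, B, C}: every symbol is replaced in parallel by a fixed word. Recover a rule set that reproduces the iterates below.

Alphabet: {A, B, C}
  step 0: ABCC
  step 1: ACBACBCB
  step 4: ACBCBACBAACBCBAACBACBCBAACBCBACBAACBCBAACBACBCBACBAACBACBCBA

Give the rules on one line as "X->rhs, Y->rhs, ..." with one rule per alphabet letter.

  step 0 ⇒ step 1: ABCC ⇒ ACB·A·CB·CB
    A ↦ ACB
    B ↦ A
    C ↦ CB

A->ACB, B->A, C->CB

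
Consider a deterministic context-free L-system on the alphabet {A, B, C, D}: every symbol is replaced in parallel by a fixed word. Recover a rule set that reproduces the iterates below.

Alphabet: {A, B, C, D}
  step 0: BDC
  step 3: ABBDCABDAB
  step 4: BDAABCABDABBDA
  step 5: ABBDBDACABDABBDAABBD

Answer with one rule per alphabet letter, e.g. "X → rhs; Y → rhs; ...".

A->BD, B->A, C->CA, D->B

  step 4 ⇒ step 5: BDAABCABDABBDA ⇒ A·B·BD·BD·A·CA·BD·A·B·BD·A·A·B·BD
    A ↦ BD
    B ↦ A
    C ↦ CA
    D ↦ B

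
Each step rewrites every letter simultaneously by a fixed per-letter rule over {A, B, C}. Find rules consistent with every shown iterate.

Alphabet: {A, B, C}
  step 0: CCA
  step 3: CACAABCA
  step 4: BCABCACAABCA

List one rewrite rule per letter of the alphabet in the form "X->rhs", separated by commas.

A->CA, B->A, C->B

  step 3 ⇒ step 4: CACAABCA ⇒ B·CA·B·CA·CA·A·B·CA
    A ↦ CA
    B ↦ A
    C ↦ B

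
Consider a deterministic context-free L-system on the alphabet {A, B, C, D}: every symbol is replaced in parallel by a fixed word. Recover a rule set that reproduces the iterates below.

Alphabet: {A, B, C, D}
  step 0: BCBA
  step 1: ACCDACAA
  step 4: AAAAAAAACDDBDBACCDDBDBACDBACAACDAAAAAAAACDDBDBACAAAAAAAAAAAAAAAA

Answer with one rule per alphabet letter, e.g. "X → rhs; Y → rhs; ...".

A->AA, B->AC, C->CD, D->DB

  step 0 ⇒ step 1: BCBA ⇒ AC·CD·AC·AA
    A ↦ AA
    B ↦ AC
    C ↦ CD
    D ↦ DB  (constrained at step 1)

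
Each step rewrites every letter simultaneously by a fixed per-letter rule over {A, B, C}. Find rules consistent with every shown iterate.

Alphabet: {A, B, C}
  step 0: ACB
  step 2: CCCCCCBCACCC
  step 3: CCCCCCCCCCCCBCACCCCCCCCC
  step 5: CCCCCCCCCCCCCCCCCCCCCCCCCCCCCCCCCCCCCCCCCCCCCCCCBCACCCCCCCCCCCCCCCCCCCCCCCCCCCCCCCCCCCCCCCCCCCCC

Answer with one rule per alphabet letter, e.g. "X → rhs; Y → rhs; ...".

A->C, B->BCA, C->CC

  step 2 ⇒ step 3: CCCCCCBCACCC ⇒ CC·CC·CC·CC·CC·CC·BCA·CC·C·CC·CC·CC
    A ↦ C
    B ↦ BCA
    C ↦ CC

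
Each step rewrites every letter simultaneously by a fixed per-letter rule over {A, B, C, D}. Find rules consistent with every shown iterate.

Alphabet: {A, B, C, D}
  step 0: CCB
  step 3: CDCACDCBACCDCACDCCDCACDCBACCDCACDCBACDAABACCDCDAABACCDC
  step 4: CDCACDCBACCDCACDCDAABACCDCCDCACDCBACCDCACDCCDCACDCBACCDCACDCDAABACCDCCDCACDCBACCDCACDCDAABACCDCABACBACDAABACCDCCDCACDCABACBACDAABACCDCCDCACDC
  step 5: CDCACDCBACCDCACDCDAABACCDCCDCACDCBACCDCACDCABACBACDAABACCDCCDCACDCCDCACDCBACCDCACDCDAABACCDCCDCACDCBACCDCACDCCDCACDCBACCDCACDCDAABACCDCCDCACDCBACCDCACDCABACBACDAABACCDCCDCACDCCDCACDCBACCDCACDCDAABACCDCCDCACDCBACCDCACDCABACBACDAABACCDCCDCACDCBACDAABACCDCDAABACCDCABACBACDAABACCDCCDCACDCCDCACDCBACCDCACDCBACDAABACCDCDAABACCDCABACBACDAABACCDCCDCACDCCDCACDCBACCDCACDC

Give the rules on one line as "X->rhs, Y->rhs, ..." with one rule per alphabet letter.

  step 4 ⇒ step 5: CDCACDCBACCDCACDCDAABACCDCCDCACDCBACCDCACDCCDCACDCBACCDCACDCDAABACCDCCDCACDCBACCDCACDCDAABACCDCABACBACDAABACCDCCDCACDCABACBACDAABACCDCCDCACDC ⇒ CDC·A·CDC·BAC·CDC·A·CDC·DAA·BAC·CDC·CDC·A·CDC·BAC·CDC·A·CDC·A·BAC·BAC·DAA·BAC·CDC·CDC·A·CDC·CDC·A·CDC·BAC·CDC·A·CDC·DAA·BAC·CDC·CDC·A·CDC·BAC·CDC·A·CDC·CDC·A·CDC·BAC·CDC·A·CDC·DAA·BAC·CDC·CDC·A·CDC·BAC·CDC·A·CDC·A·BAC·BAC·DAA·BAC·CDC·CDC·A·CDC·CDC·A·CDC·BAC·CDC·A·CDC·DAA·BAC·CDC·CDC·A·CDC·BAC·CDC·A·CDC·A·BAC·BAC·DAA·BAC·CDC·CDC·A·CDC·BAC·DAA·BAC·CDC·DAA·BAC·CDC·A·BAC·BAC·DAA·BAC·CDC·CDC·A·CDC·CDC·A·CDC·BAC·CDC·A·CDC·BAC·DAA·BAC·CDC·DAA·BAC·CDC·A·BAC·BAC·DAA·BAC·CDC·CDC·A·CDC·CDC·A·CDC·BAC·CDC·A·CDC
    A ↦ BAC
    B ↦ DAA
    C ↦ CDC
    D ↦ A

A->BAC, B->DAA, C->CDC, D->A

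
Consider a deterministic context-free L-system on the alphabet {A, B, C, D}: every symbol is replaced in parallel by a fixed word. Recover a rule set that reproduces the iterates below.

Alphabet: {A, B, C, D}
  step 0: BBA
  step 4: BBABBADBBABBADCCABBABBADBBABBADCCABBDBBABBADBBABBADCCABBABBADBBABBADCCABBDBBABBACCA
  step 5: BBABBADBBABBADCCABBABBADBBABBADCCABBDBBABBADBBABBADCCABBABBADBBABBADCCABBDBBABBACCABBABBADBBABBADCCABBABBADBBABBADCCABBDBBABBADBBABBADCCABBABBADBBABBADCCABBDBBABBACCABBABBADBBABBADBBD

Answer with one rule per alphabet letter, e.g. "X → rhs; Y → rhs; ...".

  step 4 ⇒ step 5: BBABBADBBABBADCCABBABBADBBABBADCCABBDBBABBADBBABBADCCABBABBADBBABBADCCABBDBBABBACCA ⇒ BBA·BBA·D·BBA·BBA·D·CCA·BBA·BBA·D·BBA·BBA·D·CCA·B·B·D·BBA·BBA·D·BBA·BBA·D·CCA·BBA·BBA·D·BBA·BBA·D·CCA·B·B·D·BBA·BBA·CCA·BBA·BBA·D·BBA·BBA·D·CCA·BBA·BBA·D·BBA·BBA·D·CCA·B·B·D·BBA·BBA·D·BBA·BBA·D·CCA·BBA·BBA·D·BBA·BBA·D·CCA·B·B·D·BBA·BBA·CCA·BBA·BBA·D·BBA·BBA·D·B·B·D
    A ↦ D
    B ↦ BBA
    C ↦ B
    D ↦ CCA

A->D, B->BBA, C->B, D->CCA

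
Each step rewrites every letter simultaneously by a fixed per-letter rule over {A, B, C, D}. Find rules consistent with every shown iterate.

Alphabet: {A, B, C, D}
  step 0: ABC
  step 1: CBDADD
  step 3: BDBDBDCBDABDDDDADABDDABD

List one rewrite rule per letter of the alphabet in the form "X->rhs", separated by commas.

A->CB, B->DA, C->DD, D->BD

  step 0 ⇒ step 1: ABC ⇒ CB·DA·DD
    A ↦ CB
    B ↦ DA
    C ↦ DD
    D ↦ BD  (constrained at step 1)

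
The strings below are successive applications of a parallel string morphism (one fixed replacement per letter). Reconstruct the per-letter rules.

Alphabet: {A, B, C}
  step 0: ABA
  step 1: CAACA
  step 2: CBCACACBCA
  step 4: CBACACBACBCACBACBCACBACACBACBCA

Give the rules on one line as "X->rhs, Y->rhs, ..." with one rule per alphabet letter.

  step 1 ⇒ step 2: CAACA ⇒ CB·CA·CA·CB·CA
    A ↦ CA
    C ↦ CB
  step 0 ⇒ step 1: ABA ⇒ CA·A·CA
    B ↦ A

A->CA, B->A, C->CB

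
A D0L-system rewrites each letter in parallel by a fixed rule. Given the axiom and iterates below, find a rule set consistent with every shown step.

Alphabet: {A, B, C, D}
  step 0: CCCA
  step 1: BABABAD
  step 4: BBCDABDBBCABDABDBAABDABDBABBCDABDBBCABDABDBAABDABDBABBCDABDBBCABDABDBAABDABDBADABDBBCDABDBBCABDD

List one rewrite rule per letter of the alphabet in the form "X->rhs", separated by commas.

  step 0 ⇒ step 1: CCCA ⇒ BA·BA·BA·D
    A ↦ D
    C ↦ BA
    B ↦ ABD  (constrained at step 1)
    D ↦ BBC  (constrained at step 1)

A->D, B->ABD, C->BA, D->BBC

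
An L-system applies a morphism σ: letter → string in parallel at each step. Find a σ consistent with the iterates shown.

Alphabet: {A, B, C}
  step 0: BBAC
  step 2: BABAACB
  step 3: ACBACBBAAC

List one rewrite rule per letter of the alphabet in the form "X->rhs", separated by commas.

  step 2 ⇒ step 3: BABAACB ⇒ AC·B·AC·B·B·A·AC
    A ↦ B
    B ↦ AC
    C ↦ A

A->B, B->AC, C->A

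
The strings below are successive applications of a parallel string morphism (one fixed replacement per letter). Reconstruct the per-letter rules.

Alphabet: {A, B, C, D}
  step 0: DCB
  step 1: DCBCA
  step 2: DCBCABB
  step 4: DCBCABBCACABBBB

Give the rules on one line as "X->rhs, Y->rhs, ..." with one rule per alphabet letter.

  step 1 ⇒ step 2: DCBCA ⇒ DC·B·CA·B·B
    A ↦ B
    B ↦ CA
    C ↦ B
    D ↦ DC

A->B, B->CA, C->B, D->DC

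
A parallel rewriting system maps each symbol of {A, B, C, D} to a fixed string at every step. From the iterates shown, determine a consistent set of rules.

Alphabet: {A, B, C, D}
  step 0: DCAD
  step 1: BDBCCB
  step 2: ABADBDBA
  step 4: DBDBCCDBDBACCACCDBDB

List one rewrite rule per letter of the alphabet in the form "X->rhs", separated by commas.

  step 1 ⇒ step 2: BDBCCB ⇒ A·B·A·DB·DB·A
    B ↦ A
    C ↦ DB
    D ↦ B
  step 0 ⇒ step 1: DCAD ⇒ B·DB·CC·B
    A ↦ CC

A->CC, B->A, C->DB, D->B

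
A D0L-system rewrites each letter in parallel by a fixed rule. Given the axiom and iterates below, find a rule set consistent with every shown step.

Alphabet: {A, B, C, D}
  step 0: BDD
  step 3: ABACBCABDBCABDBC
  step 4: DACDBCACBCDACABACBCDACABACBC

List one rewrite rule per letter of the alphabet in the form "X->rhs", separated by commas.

  step 3 ⇒ step 4: ABACBCABDBCABDBC ⇒ D·AC·D·BC·AC·BC·D·AC·AB·AC·BC·D·AC·AB·AC·BC
    A ↦ D
    B ↦ AC
    C ↦ BC
    D ↦ AB

A->D, B->AC, C->BC, D->AB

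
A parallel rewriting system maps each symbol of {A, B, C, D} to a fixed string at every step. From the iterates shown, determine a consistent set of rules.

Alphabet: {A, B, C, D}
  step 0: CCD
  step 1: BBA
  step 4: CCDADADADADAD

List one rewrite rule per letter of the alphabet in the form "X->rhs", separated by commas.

A->DAD, B->C, C->B, D->A

  step 0 ⇒ step 1: CCD ⇒ B·B·A
    C ↦ B
    D ↦ A
    A ↦ DAD  (constrained at step 1)
    B ↦ C  (constrained at step 1)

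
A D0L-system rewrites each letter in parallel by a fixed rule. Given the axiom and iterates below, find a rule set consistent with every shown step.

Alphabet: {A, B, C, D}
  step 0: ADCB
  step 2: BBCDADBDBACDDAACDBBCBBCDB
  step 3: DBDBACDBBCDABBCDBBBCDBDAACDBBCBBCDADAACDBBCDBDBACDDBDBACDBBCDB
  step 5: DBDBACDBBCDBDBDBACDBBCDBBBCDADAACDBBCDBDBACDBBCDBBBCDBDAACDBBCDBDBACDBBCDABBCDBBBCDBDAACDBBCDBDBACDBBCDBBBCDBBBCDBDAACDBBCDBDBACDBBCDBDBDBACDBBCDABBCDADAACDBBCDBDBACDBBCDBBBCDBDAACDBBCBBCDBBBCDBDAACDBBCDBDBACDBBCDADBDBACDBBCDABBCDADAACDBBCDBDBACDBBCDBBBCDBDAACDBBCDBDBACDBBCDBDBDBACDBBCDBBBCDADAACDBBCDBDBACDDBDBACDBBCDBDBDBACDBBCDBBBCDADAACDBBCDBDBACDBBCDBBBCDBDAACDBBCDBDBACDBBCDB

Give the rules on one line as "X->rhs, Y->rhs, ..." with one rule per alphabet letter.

A->DA, B->DB, C->ACD, D->BBC

  step 2 ⇒ step 3: BBCDADBDBACDDAACDBBCBBCDB ⇒ DB·DB·ACD·BBC·DA·BBC·DB·BBC·DB·DA·ACD·BBC·BBC·DA·DA·ACD·BBC·DB·DB·ACD·DB·DB·ACD·BBC·DB
    A ↦ DA
    B ↦ DB
    C ↦ ACD
    D ↦ BBC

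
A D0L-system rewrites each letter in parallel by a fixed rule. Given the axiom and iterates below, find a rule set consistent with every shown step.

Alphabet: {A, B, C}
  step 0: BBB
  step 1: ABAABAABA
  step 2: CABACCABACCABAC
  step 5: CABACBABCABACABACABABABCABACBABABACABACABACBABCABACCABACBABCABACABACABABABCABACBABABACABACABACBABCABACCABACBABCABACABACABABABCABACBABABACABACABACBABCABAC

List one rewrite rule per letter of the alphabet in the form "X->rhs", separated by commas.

A->C, B->ABA, C->BAB

  step 1 ⇒ step 2: ABAABAABA ⇒ C·ABA·C·C·ABA·C·C·ABA·C
    A ↦ C
    B ↦ ABA
    C ↦ BAB  (constrained at step 2)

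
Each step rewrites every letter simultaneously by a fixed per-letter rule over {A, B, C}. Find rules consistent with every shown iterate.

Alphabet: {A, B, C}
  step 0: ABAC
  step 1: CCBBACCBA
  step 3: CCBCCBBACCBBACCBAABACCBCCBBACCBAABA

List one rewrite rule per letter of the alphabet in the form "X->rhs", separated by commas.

A->CCB, B->BA, C->A

  step 0 ⇒ step 1: ABAC ⇒ CCB·BA·CCB·A
    A ↦ CCB
    B ↦ BA
    C ↦ A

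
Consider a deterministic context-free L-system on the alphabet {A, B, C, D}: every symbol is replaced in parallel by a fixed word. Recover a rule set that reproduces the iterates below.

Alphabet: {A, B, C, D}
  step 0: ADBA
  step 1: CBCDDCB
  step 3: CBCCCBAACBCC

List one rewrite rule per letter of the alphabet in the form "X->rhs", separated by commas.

A->CB, B->DD, C->A, D->C

  step 0 ⇒ step 1: ADBA ⇒ CB·C·DD·CB
    A ↦ CB
    B ↦ DD
    D ↦ C
    C ↦ A  (constrained at step 1)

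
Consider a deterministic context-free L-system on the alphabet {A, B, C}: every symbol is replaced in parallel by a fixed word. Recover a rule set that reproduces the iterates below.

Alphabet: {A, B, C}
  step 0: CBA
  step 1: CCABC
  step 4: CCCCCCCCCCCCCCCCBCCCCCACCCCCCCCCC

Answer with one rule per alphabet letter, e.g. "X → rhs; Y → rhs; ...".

  step 0 ⇒ step 1: CBA ⇒ CC·A·BC
    A ↦ BC
    B ↦ A
    C ↦ CC

A->BC, B->A, C->CC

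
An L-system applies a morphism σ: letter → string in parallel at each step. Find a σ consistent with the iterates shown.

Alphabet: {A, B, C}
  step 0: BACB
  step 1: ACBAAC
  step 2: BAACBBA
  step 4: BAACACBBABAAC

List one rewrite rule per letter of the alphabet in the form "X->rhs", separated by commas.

A->B, B->AC, C->A

  step 1 ⇒ step 2: ACBAAC ⇒ B·A·AC·B·B·A
    A ↦ B
    B ↦ AC
    C ↦ A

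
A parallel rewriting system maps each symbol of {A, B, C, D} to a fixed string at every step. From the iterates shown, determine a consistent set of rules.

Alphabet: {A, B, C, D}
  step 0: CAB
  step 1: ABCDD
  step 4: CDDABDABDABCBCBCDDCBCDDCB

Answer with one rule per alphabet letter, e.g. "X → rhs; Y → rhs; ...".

A->CD, B->D, C->AB, D->CB

  step 0 ⇒ step 1: CAB ⇒ AB·CD·D
    A ↦ CD
    B ↦ D
    C ↦ AB
    D ↦ CB  (constrained at step 1)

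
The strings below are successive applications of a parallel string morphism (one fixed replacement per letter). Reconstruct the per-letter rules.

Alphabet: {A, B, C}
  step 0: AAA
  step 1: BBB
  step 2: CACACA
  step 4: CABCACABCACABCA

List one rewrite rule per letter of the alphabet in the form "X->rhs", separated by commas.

  step 1 ⇒ step 2: BBB ⇒ CA·CA·CA
    B ↦ CA
  step 0 ⇒ step 1: AAA ⇒ B·B·B
    A ↦ B
    C ↦ CA  (constrained at step 2)

A->B, B->CA, C->CA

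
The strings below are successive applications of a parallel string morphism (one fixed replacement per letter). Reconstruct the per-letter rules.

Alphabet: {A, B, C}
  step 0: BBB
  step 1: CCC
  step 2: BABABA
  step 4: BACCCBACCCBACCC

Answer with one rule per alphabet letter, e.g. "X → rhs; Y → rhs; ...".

A->BBB, B->C, C->BA

  step 1 ⇒ step 2: CCC ⇒ BA·BA·BA
    C ↦ BA
    A ↦ BBB  (constrained at step 2)
  step 0 ⇒ step 1: BBB ⇒ C·C·C
    B ↦ C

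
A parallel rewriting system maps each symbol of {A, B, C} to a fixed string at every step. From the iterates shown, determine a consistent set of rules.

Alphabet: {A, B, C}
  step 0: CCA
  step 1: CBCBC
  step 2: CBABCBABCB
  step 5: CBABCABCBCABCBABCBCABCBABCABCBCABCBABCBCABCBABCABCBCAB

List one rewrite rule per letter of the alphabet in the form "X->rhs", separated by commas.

A->C, B->AB, C->CB

  step 1 ⇒ step 2: CBCBC ⇒ CB·AB·CB·AB·CB
    B ↦ AB
    C ↦ CB
  step 0 ⇒ step 1: CCA ⇒ CB·CB·C
    A ↦ C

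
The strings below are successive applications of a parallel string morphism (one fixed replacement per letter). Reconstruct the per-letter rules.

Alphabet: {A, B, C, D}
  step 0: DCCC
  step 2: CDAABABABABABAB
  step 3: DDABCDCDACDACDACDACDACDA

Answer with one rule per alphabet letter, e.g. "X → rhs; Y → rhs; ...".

  step 2 ⇒ step 3: CDAABABABABABAB ⇒ DD·AB·CD·CD·A·CD·A·CD·A·CD·A·CD·A·CD·A
    A ↦ CD
    B ↦ A
    C ↦ DD
    D ↦ AB

A->CD, B->A, C->DD, D->AB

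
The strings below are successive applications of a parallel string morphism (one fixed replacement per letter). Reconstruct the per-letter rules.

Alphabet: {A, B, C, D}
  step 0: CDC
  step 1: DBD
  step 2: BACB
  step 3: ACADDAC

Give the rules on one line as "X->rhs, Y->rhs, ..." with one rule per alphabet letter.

A->AD, B->AC, C->D, D->B

  step 2 ⇒ step 3: BACB ⇒ AC·AD·D·AC
    A ↦ AD
    B ↦ AC
    C ↦ D
  step 0 ⇒ step 1: CDC ⇒ D·B·D
    D ↦ B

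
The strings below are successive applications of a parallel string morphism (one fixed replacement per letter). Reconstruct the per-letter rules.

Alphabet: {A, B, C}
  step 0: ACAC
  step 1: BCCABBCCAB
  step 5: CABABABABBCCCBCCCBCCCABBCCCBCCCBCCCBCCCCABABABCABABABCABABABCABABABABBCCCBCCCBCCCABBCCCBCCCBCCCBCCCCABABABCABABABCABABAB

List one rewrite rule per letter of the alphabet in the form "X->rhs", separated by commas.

A->BCC, B->C, C->AB

  step 0 ⇒ step 1: ACAC ⇒ BCC·AB·BCC·AB
    A ↦ BCC
    C ↦ AB
    B ↦ C  (constrained at step 1)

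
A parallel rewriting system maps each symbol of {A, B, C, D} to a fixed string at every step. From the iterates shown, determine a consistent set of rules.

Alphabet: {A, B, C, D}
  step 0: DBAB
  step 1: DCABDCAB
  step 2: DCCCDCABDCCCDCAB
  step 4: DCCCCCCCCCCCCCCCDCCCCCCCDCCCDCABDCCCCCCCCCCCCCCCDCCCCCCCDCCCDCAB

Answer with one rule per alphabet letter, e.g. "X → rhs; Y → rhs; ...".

A->DC, B->AB, C->CC, D->DC

  step 1 ⇒ step 2: DCABDCAB ⇒ DC·CC·DC·AB·DC·CC·DC·AB
    A ↦ DC
    B ↦ AB
    C ↦ CC
    D ↦ DC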